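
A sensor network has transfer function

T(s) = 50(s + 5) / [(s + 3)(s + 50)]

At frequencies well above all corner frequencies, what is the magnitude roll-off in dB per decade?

Each pole contributes −20 dB/decade at high frequency; each zero contributes +20 dB/decade.
Net: 1 zero(s) − 2 pole(s) → -20 dB/decade.

-20 dB/decade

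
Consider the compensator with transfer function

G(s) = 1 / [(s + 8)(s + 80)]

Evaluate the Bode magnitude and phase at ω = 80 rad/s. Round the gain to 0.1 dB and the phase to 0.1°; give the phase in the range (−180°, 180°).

At s = jω = j80:
pole (s+8): 8 + j80 → |·| = √(8²+80²) = √6464 ≈ 80.399, ∠ = arctan(80/8) ≈ 84.29°
pole (s+80): 80 + j80 → |·| = √(80²+80²) = √12800 ≈ 113.14, ∠ = arctan(80/80) ≈ 45.00°
|G| = 1 / 9096.3 ≈ 0.00010993
Gain = 20 log₁₀(0.00010993) ≈ -79.18 dB
∠G = 0.00° − 129.29° = -129.29°

-79.2 dB, -129.3°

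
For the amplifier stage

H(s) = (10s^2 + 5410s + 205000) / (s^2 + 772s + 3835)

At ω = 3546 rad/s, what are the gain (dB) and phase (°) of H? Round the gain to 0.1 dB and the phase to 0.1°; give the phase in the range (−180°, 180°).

Substitute s = j3546:
Numerator: 10(j3546)^2 + 5410(j3546) + 205000 = -125536160 + j19183860
Denominator: (j3546)^2 + 772(j3546) + 3835 = -12570281 + j2737512
|N| = √(125536160² + 19183860²) ≈ 1.2699e+08, ∠N ≈ 171.31°
|D| = √(12570281² + 2737512²) ≈ 1.2865e+07, ∠D ≈ 167.71°
|H| = 1.2699e+08 / 1.2865e+07 ≈ 9.871
Gain = 20 log₁₀(9.871) ≈ 19.89 dB
∠H = 171.31° − 167.71° = 3.60°

19.9 dB, 3.6°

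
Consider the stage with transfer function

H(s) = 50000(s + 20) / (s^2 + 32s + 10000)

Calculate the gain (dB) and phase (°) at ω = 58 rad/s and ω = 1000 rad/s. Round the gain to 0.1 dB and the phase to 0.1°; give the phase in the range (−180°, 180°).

At s = jω = j58:
zero (s+20): 20 + j58 → |·| = √(20²+58²) = √3764 ≈ 61.351, ∠ = arctan(58/20) ≈ 70.97°
quadratic: (j58)² + 32·j58 + 10000 = 6636 + j1856 → |·| ≈ 6890.7, ∠ ≈ 15.63°
|H| = 50000 · 61.351 / 6890.7 ≈ 445.17
Gain = 20 log₁₀(445.17) ≈ 52.97 dB
∠H = 70.97° − 15.63° = 55.34°

At s = jω = j1000:
zero (s+20): 20 + j1000 → |·| = √(20²+1000²) = √1000400 ≈ 1000.2, ∠ = arctan(1000/20) ≈ 88.85°
quadratic: (j1000)² + 32·j1000 + 10000 = -990000 + j32000 → |·| ≈ 9.9052e+05, ∠ ≈ 178.15°
|H| = 50000 · 1000.2 / 9.9052e+05 ≈ 50.489
Gain = 20 log₁₀(50.489) ≈ 34.06 dB
∠H = 88.85° − 178.15° = -89.30°

ω = 58: 53.0 dB, 55.3°; ω = 1000: 34.1 dB, -89.3°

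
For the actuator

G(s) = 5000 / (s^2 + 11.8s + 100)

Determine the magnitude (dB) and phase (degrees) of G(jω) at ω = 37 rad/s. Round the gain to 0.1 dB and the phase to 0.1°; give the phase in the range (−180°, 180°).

11.4 dB, -161.0°

At s = jω = j37:
quadratic: (j37)² + 11.8·j37 + 100 = -1269 + j436.6 → |·| ≈ 1342, ∠ ≈ 161.01°
|G| = 5000 / 1342 ≈ 3.7258
Gain = 20 log₁₀(3.7258) ≈ 11.42 dB
∠G = 0.00° − 161.01° = -161.01°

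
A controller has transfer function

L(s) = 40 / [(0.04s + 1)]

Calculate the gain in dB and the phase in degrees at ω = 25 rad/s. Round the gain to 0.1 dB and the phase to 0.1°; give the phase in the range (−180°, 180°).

29.0 dB, -45.0°

At ω = 25 rad/s:
pole (1 + j25·0.04) = 1 + j1 → |·| ≈ 1.4142, ∠ ≈ 45.00°
|L| = 40 · 1 / (1.4142) ≈ 28.285
Gain = 20 log₁₀(28.285) ≈ 29.03 dB
∠L = (0°) − (45.00°) = -45.00°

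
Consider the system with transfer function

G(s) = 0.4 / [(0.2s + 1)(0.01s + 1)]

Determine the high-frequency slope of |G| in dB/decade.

-40 dB/decade

Each pole contributes −20 dB/decade at high frequency; each zero contributes +20 dB/decade.
Net: 0 zero(s) − 2 pole(s) → -40 dB/decade.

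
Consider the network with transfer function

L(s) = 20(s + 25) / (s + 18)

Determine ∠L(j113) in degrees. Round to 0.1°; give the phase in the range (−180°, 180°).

At s = jω = j113:
zero (s+25): 25 + j113 → |·| = √(25²+113²) = √13394 ≈ 115.73, ∠ = arctan(113/25) ≈ 77.52°
pole (s+18): 18 + j113 → |·| = √(18²+113²) = √13093 ≈ 114.42, ∠ = arctan(113/18) ≈ 80.95°
∠L = 77.52° − 80.95° = -3.43°

-3.4°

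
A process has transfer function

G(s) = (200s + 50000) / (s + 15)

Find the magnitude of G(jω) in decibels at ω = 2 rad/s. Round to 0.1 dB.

Substitute s = j2:
Numerator: 200(j2) + 50000 = 50000 + j400
Denominator: (j2) + 15 = 15 + j2
|N| = √(50000² + 400²) ≈ 50002, ∠N ≈ 0.46°
|D| = √(15² + 2²) ≈ 15.133, ∠D ≈ 7.59°
|G| = 50002 / 15.133 ≈ 3304.2
Gain = 20 log₁₀(3304.2) ≈ 70.38 dB

70.4 dB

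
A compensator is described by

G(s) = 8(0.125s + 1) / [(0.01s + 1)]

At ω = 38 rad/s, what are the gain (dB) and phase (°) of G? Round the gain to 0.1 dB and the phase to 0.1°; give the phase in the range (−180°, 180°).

31.2 dB, 57.3°

At ω = 38 rad/s:
zero (1 + j38·0.125) = 1 + j4.75 → |·| ≈ 4.8541, ∠ ≈ 78.11°
pole (1 + j38·0.01) = 1 + j0.38 → |·| ≈ 1.0698, ∠ ≈ 20.81°
|G| = 8 · 4.8541 / (1.0698) ≈ 36.299
Gain = 20 log₁₀(36.299) ≈ 31.20 dB
∠G = (78.11°) − (20.81°) = 57.30°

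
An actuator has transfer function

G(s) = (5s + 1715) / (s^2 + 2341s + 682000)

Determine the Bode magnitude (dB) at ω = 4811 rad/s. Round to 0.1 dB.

Substitute s = j4811:
Numerator: 5(j4811) + 1715 = 1715 + j24055
Denominator: (j4811)^2 + 2341(j4811) + 682000 = -22463721 + j11262551
|N| = √(1715² + 24055²) ≈ 24116, ∠N ≈ 85.92°
|D| = √(22463721² + 11262551²) ≈ 2.5129e+07, ∠D ≈ 153.37°
|G| = 24116 / 2.5129e+07 ≈ 0.00095969
Gain = 20 log₁₀(0.00095969) ≈ -60.36 dB

-60.4 dB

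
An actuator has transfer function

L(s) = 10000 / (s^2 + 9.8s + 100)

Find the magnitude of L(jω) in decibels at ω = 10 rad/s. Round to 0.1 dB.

At s = jω = j10:
quadratic: (j10)² + 9.8·j10 + 100 = 0 + j98 → |·| ≈ 98, ∠ ≈ 90.00°
|L| = 10000 / 98 ≈ 102.04
Gain = 20 log₁₀(102.04) ≈ 40.18 dB

40.2 dB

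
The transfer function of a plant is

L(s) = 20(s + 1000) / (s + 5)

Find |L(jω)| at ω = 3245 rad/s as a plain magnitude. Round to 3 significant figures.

20.9

At s = jω = j3245:
zero (s+1000): 1000 + j3245 → |·| = √(1000²+3245²) = √11530025 ≈ 3395.6, ∠ = arctan(3245/1000) ≈ 72.87°
pole (s+5): 5 + j3245 → |·| = √(5²+3245²) = √10530050 ≈ 3245, ∠ = arctan(3245/5) ≈ 89.91°
|L| = 20 · 3395.6 / 3245 ≈ 20.928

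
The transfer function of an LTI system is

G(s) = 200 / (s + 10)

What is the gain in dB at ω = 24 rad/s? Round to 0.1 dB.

At s = jω = j24:
pole (s+10): 10 + j24 → |·| = √(10²+24²) = √676 ≈ 26, ∠ = arctan(24/10) ≈ 67.38°
|G| = 200 / 26 ≈ 7.6923
Gain = 20 log₁₀(7.6923) ≈ 17.72 dB

17.7 dB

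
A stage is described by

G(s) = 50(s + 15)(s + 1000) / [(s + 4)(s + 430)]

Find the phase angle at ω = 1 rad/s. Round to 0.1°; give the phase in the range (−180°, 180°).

-10.3°

At s = jω = j1:
zero (s+15): 15 + j1 → |·| = √(15²+1²) = √226 ≈ 15.033, ∠ = arctan(1/15) ≈ 3.81°
zero (s+1000): 1000 + j1 → |·| = √(1000²+1²) = √1000001 ≈ 1000, ∠ = arctan(1/1000) ≈ 0.06°
pole (s+4): 4 + j1 → |·| = √(4²+1²) = √17 ≈ 4.1231, ∠ = arctan(1/4) ≈ 14.04°
pole (s+430): 430 + j1 → |·| = √(430²+1²) = √184901 ≈ 430, ∠ = arctan(1/430) ≈ 0.13°
∠G = 3.87° − 14.17° = -10.30°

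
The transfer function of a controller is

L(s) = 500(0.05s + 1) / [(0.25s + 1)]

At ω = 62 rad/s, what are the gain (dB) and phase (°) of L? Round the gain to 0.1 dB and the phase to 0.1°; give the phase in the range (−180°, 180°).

40.4 dB, -14.2°

At ω = 62 rad/s:
zero (1 + j62·0.05) = 1 + j3.1 → |·| ≈ 3.2573, ∠ ≈ 72.12°
pole (1 + j62·0.25) = 1 + j15.5 → |·| ≈ 15.532, ∠ ≈ 86.31°
|L| = 500 · 3.2573 / (15.532) ≈ 104.86
Gain = 20 log₁₀(104.86) ≈ 40.41 dB
∠L = (72.12°) − (86.31°) = -14.19°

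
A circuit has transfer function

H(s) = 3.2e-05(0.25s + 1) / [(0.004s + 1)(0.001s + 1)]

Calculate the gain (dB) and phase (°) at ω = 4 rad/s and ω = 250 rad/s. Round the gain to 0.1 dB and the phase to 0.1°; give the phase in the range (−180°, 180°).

At ω = 4 rad/s:
zero (1 + j4·0.25) = 1 + j1 → |·| ≈ 1.4142, ∠ ≈ 45.00°
pole (1 + j4·0.004) = 1 + j0.016 → |·| ≈ 1.0001, ∠ ≈ 0.92°
pole (1 + j4·0.001) = 1 + j0.004 → |·| ≈ 1, ∠ ≈ 0.23°
|H| = 3.2e-05 · 1.4142 / (1.0001 · 1) ≈ 4.525e-05
Gain = 20 log₁₀(4.525e-05) ≈ -86.89 dB
∠H = (45.00°) − (0.92° + 0.23°) = 43.85°

At ω = 250 rad/s:
zero (1 + j250·0.25) = 1 + j62.5 → |·| ≈ 62.508, ∠ ≈ 89.08°
pole (1 + j250·0.004) = 1 + j1 → |·| ≈ 1.4142, ∠ ≈ 45.00°
pole (1 + j250·0.001) = 1 + j0.25 → |·| ≈ 1.0308, ∠ ≈ 14.04°
|H| = 3.2e-05 · 62.508 / (1.4142 · 1.0308) ≈ 0.0013721
Gain = 20 log₁₀(0.0013721) ≈ -57.25 dB
∠H = (89.08°) − (45.00° + 14.04°) = 30.04°

ω = 4: -86.9 dB, 43.9°; ω = 250: -57.3 dB, 30.0°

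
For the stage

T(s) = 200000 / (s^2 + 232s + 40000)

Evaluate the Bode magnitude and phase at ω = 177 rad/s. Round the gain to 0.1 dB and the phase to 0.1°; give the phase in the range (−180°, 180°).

13.6 dB, -78.1°

At s = jω = j177:
quadratic: (j177)² + 232·j177 + 40000 = 8671 + j41064 → |·| ≈ 41969, ∠ ≈ 78.08°
|T| = 200000 / 41969 ≈ 4.7654
Gain = 20 log₁₀(4.7654) ≈ 13.56 dB
∠T = 0.00° − 78.08° = -78.08°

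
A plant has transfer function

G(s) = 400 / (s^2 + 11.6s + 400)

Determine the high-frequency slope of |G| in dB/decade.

Each pole contributes −20 dB/decade at high frequency; each zero contributes +20 dB/decade.
Net: 0 zero(s) − 2 pole(s) → -40 dB/decade.

-40 dB/decade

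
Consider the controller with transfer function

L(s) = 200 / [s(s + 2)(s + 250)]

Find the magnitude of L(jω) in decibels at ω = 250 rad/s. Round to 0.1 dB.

At s = jω = j250:
pole (s+2): 2 + j250 → |·| = √(2²+250²) = √62504 ≈ 250.01, ∠ = arctan(250/2) ≈ 89.54°
pole (s+250): 250 + j250 → |·| = √(250²+250²) = √125000 ≈ 353.55, ∠ = arctan(250/250) ≈ 45.00°
pole at origin: |s| = 250, ∠ = 90.00° (in denominator)
|L| = 200 / 2.2098e+07 ≈ 9.0506e-06
Gain = 20 log₁₀(9.0506e-06) ≈ -100.87 dB

-100.9 dB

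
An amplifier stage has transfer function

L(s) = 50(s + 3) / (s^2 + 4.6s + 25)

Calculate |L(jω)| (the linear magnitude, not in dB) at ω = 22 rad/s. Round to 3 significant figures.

2.36

At s = jω = j22:
zero (s+3): 3 + j22 → |·| = √(3²+22²) = √493 ≈ 22.204, ∠ = arctan(22/3) ≈ 82.23°
quadratic: (j22)² + 4.6·j22 + 25 = -459 + j101.2 → |·| ≈ 470.02, ∠ ≈ 167.57°
|L| = 50 · 22.204 / 470.02 ≈ 2.362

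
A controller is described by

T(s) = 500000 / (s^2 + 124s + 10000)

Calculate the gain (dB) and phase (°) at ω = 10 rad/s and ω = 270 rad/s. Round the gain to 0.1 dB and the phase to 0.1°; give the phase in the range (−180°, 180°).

At s = jω = j10:
quadratic: (j10)² + 124·j10 + 10000 = 9900 + j1240 → |·| ≈ 9977.4, ∠ ≈ 7.14°
|T| = 500000 / 9977.4 ≈ 50.113
Gain = 20 log₁₀(50.113) ≈ 34.00 dB
∠T = 0.00° − 7.14° = -7.14°

At s = jω = j270:
quadratic: (j270)² + 124·j270 + 10000 = -62900 + j33480 → |·| ≈ 71255, ∠ ≈ 151.97°
|T| = 500000 / 71255 ≈ 7.0171
Gain = 20 log₁₀(7.0171) ≈ 16.92 dB
∠T = 0.00° − 151.97° = -151.97°

ω = 10: 34.0 dB, -7.1°; ω = 270: 16.9 dB, -152.0°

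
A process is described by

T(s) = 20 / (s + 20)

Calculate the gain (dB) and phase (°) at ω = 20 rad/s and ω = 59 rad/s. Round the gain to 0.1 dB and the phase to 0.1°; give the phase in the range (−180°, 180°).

ω = 20: -3.0 dB, -45.0°; ω = 59: -9.9 dB, -71.3°

At s = jω = j20:
pole (s+20): 20 + j20 → |·| = √(20²+20²) = √800 ≈ 28.284, ∠ = arctan(20/20) ≈ 45.00°
|T| = 20 / 28.284 ≈ 0.70711
Gain = 20 log₁₀(0.70711) ≈ -3.01 dB
∠T = 0.00° − 45.00° = -45.00°

At s = jω = j59:
pole (s+20): 20 + j59 → |·| = √(20²+59²) = √3881 ≈ 62.298, ∠ = arctan(59/20) ≈ 71.27°
|T| = 20 / 62.298 ≈ 0.32104
Gain = 20 log₁₀(0.32104) ≈ -9.87 dB
∠T = 0.00° − 71.27° = -71.27°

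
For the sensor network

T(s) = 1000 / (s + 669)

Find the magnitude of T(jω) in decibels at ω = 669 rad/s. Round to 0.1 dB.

Substitute s = j669:
Numerator: 1000 = 1000 + j0
Denominator: (j669) + 669 = 669 + j669
|N| = √(1000² + 0²) ≈ 1000, ∠N ≈ 0.00°
|D| = √(669² + 669²) ≈ 946.11, ∠D ≈ 45.00°
|T| = 1000 / 946.11 ≈ 1.057
Gain = 20 log₁₀(1.057) ≈ 0.48 dB

0.5 dB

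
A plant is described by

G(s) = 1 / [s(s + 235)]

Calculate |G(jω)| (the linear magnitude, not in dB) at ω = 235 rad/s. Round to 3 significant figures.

1.28e-05

At s = jω = j235:
pole (s+235): 235 + j235 → |·| = √(235²+235²) = √110450 ≈ 332.34, ∠ = arctan(235/235) ≈ 45.00°
pole at origin: |s| = 235, ∠ = 90.00° (in denominator)
|G| = 1 / 78100 ≈ 1.2804e-05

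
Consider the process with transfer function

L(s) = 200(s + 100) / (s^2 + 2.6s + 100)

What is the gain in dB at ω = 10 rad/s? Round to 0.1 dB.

At s = jω = j10:
zero (s+100): 100 + j10 → |·| = √(100²+10²) = √10100 ≈ 100.5, ∠ = arctan(10/100) ≈ 5.71°
quadratic: (j10)² + 2.6·j10 + 100 = 0 + j26 → |·| ≈ 26, ∠ ≈ 90.00°
|L| = 200 · 100.5 / 26 ≈ 773.08
Gain = 20 log₁₀(773.08) ≈ 57.76 dB

57.8 dB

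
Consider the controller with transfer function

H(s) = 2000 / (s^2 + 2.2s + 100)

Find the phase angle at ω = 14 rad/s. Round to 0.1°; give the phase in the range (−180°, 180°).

-162.2°

At s = jω = j14:
quadratic: (j14)² + 2.2·j14 + 100 = -96 + j30.8 → |·| ≈ 100.82, ∠ ≈ 162.21°
∠H = 0.00° − 162.21° = -162.21°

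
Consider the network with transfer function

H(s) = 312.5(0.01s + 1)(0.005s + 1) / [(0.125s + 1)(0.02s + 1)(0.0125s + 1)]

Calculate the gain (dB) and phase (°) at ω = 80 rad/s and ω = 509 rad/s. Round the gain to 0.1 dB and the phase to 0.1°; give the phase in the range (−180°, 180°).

At ω = 80 rad/s:
zero (1 + j80·0.01) = 1 + j0.8 → |·| ≈ 1.2806, ∠ ≈ 38.66°
zero (1 + j80·0.005) = 1 + j0.4 → |·| ≈ 1.077, ∠ ≈ 21.80°
pole (1 + j80·0.125) = 1 + j10 → |·| ≈ 10.05, ∠ ≈ 84.29°
pole (1 + j80·0.02) = 1 + j1.6 → |·| ≈ 1.8868, ∠ ≈ 57.99°
pole (1 + j80·0.0125) = 1 + j1 → |·| ≈ 1.4142, ∠ ≈ 45.00°
|H| = 312.5 · 1.2806 · 1.077 / (10.05 · 1.8868 · 1.4142) ≈ 16.072
Gain = 20 log₁₀(16.072) ≈ 24.12 dB
∠H = (38.66° + 21.80°) − (84.29° + 57.99° + 45.00°) = -126.82°

At ω = 509 rad/s:
zero (1 + j509·0.01) = 1 + j5.09 → |·| ≈ 5.1873, ∠ ≈ 78.89°
zero (1 + j509·0.005) = 1 + j2.545 → |·| ≈ 2.7344, ∠ ≈ 68.55°
pole (1 + j509·0.125) = 1 + j63.625 → |·| ≈ 63.633, ∠ ≈ 89.10°
pole (1 + j509·0.02) = 1 + j10.18 → |·| ≈ 10.229, ∠ ≈ 84.39°
pole (1 + j509·0.0125) = 1 + j6.3625 → |·| ≈ 6.4406, ∠ ≈ 81.07°
|H| = 312.5 · 5.1873 · 2.7344 / (63.633 · 10.229 · 6.4406) ≈ 1.0573
Gain = 20 log₁₀(1.0573) ≈ 0.48 dB
∠H = (78.89° + 68.55°) − (89.10° + 84.39° + 81.07°) = -107.12°

ω = 80: 24.1 dB, -126.8°; ω = 509: 0.5 dB, -107.1°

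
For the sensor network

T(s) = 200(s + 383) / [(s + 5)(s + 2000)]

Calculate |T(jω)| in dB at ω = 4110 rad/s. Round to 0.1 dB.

-27.1 dB

At s = jω = j4110:
zero (s+383): 383 + j4110 → |·| = √(383²+4110²) = √17038789 ≈ 4127.8, ∠ = arctan(4110/383) ≈ 84.68°
pole (s+5): 5 + j4110 → |·| = √(5²+4110²) = √16892125 ≈ 4110, ∠ = arctan(4110/5) ≈ 89.93°
pole (s+2000): 2000 + j4110 → |·| = √(2000²+4110²) = √20892100 ≈ 4570.8, ∠ = arctan(4110/2000) ≈ 64.05°
|T| = 200 · 4127.8 / 1.8786e+07 ≈ 0.043945
Gain = 20 log₁₀(0.043945) ≈ -27.14 dB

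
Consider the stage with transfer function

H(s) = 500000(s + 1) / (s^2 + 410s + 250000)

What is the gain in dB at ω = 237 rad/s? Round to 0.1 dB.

54.8 dB

At s = jω = j237:
zero (s+1): 1 + j237 → |·| = √(1²+237²) = √56170 ≈ 237, ∠ = arctan(237/1) ≈ 89.76°
quadratic: (j237)² + 410·j237 + 250000 = 193831 + j97170 → |·| ≈ 2.1682e+05, ∠ ≈ 26.63°
|H| = 500000 · 237 / 2.1682e+05 ≈ 546.54
Gain = 20 log₁₀(546.54) ≈ 54.75 dB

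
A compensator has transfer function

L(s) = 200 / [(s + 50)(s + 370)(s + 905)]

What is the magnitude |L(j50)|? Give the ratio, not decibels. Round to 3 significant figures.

At s = jω = j50:
pole (s+50): 50 + j50 → |·| = √(50²+50²) = √5000 ≈ 70.711, ∠ = arctan(50/50) ≈ 45.00°
pole (s+370): 370 + j50 → |·| = √(370²+50²) = √139400 ≈ 373.36, ∠ = arctan(50/370) ≈ 7.70°
pole (s+905): 905 + j50 → |·| = √(905²+50²) = √821525 ≈ 906.38, ∠ = arctan(50/905) ≈ 3.16°
|L| = 200 / 2.3929e+07 ≈ 8.3581e-06

8.36e-06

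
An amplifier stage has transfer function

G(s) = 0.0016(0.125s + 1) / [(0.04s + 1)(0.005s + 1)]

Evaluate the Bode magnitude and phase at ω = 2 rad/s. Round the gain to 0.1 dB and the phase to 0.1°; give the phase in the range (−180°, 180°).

At ω = 2 rad/s:
zero (1 + j2·0.125) = 1 + j0.25 → |·| ≈ 1.0308, ∠ ≈ 14.04°
pole (1 + j2·0.04) = 1 + j0.08 → |·| ≈ 1.0032, ∠ ≈ 4.57°
pole (1 + j2·0.005) = 1 + j0.01 → |·| ≈ 1, ∠ ≈ 0.57°
|G| = 0.0016 · 1.0308 / (1.0032 · 1) ≈ 0.001644
Gain = 20 log₁₀(0.001644) ≈ -55.68 dB
∠G = (14.04°) − (4.57° + 0.57°) = 8.90°

-55.7 dB, 8.9°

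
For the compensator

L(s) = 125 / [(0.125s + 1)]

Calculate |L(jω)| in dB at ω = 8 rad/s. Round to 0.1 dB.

At ω = 8 rad/s:
pole (1 + j8·0.125) = 1 + j1 → |·| ≈ 1.4142, ∠ ≈ 45.00°
|L| = 125 · 1 / (1.4142) ≈ 88.389
Gain = 20 log₁₀(88.389) ≈ 38.93 dB

38.9 dB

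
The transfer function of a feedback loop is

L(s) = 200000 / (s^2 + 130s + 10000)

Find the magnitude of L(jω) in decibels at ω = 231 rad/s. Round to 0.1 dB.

At s = jω = j231:
quadratic: (j231)² + 130·j231 + 10000 = -43361 + j30030 → |·| ≈ 52744, ∠ ≈ 145.30°
|L| = 200000 / 52744 ≈ 3.7919
Gain = 20 log₁₀(3.7919) ≈ 11.58 dB

11.6 dB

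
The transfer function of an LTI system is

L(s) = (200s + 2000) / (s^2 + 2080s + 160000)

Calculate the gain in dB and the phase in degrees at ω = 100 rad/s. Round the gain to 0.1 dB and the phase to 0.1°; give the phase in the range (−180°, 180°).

Substitute s = j100:
Numerator: 200(j100) + 2000 = 2000 + j20000
Denominator: (j100)^2 + 2080(j100) + 160000 = 150000 + j208000
|N| = √(2000² + 20000²) ≈ 20100, ∠N ≈ 84.29°
|D| = √(150000² + 208000²) ≈ 2.5644e+05, ∠D ≈ 54.20°
|L| = 20100 / 2.5644e+05 ≈ 0.078381
Gain = 20 log₁₀(0.078381) ≈ -22.12 dB
∠L = 84.29° − 54.20° = 30.09°

-22.1 dB, 30.1°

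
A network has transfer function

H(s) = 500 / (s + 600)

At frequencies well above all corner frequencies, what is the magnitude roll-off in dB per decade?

-20 dB/decade

Each pole contributes −20 dB/decade at high frequency; each zero contributes +20 dB/decade.
Net: 0 zero(s) − 1 pole(s) → -20 dB/decade.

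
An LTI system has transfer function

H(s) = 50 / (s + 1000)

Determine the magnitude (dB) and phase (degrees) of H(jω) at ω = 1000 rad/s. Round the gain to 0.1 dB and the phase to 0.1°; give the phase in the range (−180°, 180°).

At s = jω = j1000:
pole (s+1000): 1000 + j1000 → |·| = √(1000²+1000²) = √2000000 ≈ 1414.2, ∠ = arctan(1000/1000) ≈ 45.00°
|H| = 50 / 1414.2 ≈ 0.035356
Gain = 20 log₁₀(0.035356) ≈ -29.03 dB
∠H = 0.00° − 45.00° = -45.00°

-29.0 dB, -45.0°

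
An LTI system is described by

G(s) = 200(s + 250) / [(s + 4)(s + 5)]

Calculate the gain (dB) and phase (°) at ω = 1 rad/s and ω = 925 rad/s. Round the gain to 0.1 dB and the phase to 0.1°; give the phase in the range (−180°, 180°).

ω = 1: 67.5 dB, -25.1°; ω = 925: -13.0 dB, -104.6°

At s = jω = j1:
zero (s+250): 250 + j1 → |·| = √(250²+1²) = √62501 ≈ 250, ∠ = arctan(1/250) ≈ 0.23°
pole (s+4): 4 + j1 → |·| = √(4²+1²) = √17 ≈ 4.1231, ∠ = arctan(1/4) ≈ 14.04°
pole (s+5): 5 + j1 → |·| = √(5²+1²) = √26 ≈ 5.099, ∠ = arctan(1/5) ≈ 11.31°
|G| = 200 · 250 / 21.024 ≈ 2378.2
Gain = 20 log₁₀(2378.2) ≈ 67.52 dB
∠G = 0.23° − 25.35° = -25.12°

At s = jω = j925:
zero (s+250): 250 + j925 → |·| = √(250²+925²) = √918125 ≈ 958.19, ∠ = arctan(925/250) ≈ 74.88°
pole (s+4): 4 + j925 → |·| = √(4²+925²) = √855641 ≈ 925.01, ∠ = arctan(925/4) ≈ 89.75°
pole (s+5): 5 + j925 → |·| = √(5²+925²) = √855650 ≈ 925.01, ∠ = arctan(925/5) ≈ 89.69°
|G| = 200 · 958.19 / 8.5564e+05 ≈ 0.22397
Gain = 20 log₁₀(0.22397) ≈ -13.00 dB
∠G = 74.88° − 179.44° = -104.56°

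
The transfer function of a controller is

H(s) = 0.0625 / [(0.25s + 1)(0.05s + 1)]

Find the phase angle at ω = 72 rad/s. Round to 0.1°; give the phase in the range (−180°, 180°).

At ω = 72 rad/s:
pole (1 + j72·0.25) = 1 + j18 → |·| ≈ 18.028, ∠ ≈ 86.82°
pole (1 + j72·0.05) = 1 + j3.6 → |·| ≈ 3.7363, ∠ ≈ 74.48°
∠H = (0°) − (86.82° + 74.48°) = -161.30°

-161.3°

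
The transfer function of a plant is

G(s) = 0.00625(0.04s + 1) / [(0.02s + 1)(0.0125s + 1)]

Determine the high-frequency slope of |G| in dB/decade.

Each pole contributes −20 dB/decade at high frequency; each zero contributes +20 dB/decade.
Net: 1 zero(s) − 2 pole(s) → -20 dB/decade.

-20 dB/decade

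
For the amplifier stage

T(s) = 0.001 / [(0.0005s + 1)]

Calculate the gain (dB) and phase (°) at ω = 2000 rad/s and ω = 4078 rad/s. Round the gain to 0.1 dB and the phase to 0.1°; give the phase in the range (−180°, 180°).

ω = 2000: -63.0 dB, -45.0°; ω = 4078: -67.1 dB, -63.9°

At ω = 2000 rad/s:
pole (1 + j2000·0.0005) = 1 + j1 → |·| ≈ 1.4142, ∠ ≈ 45.00°
|T| = 0.001 · 1 / (1.4142) ≈ 0.00070711
Gain = 20 log₁₀(0.00070711) ≈ -63.01 dB
∠T = (0°) − (45.00°) = -45.00°

At ω = 4078 rad/s:
pole (1 + j4078·0.0005) = 1 + j2.039 → |·| ≈ 2.271, ∠ ≈ 63.87°
|T| = 0.001 · 1 / (2.271) ≈ 0.00044033
Gain = 20 log₁₀(0.00044033) ≈ -67.12 dB
∠T = (0°) − (63.87°) = -63.87°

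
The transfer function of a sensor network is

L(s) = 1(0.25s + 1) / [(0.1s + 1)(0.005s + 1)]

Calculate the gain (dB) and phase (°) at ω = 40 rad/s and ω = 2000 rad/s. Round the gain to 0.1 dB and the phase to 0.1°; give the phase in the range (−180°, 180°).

ω = 40: 7.6 dB, -3.0°; ω = 2000: -12.1 dB, -84.1°

At ω = 40 rad/s:
zero (1 + j40·0.25) = 1 + j10 → |·| ≈ 10.05, ∠ ≈ 84.29°
pole (1 + j40·0.1) = 1 + j4 → |·| ≈ 4.1231, ∠ ≈ 75.96°
pole (1 + j40·0.005) = 1 + j0.2 → |·| ≈ 1.0198, ∠ ≈ 11.31°
|L| = 1 · 10.05 / (4.1231 · 1.0198) ≈ 2.3902
Gain = 20 log₁₀(2.3902) ≈ 7.57 dB
∠L = (84.29°) − (75.96° + 11.31°) = -2.98°

At ω = 2000 rad/s:
zero (1 + j2000·0.25) = 1 + j500 → |·| ≈ 500, ∠ ≈ 89.89°
pole (1 + j2000·0.1) = 1 + j200 → |·| ≈ 200, ∠ ≈ 89.71°
pole (1 + j2000·0.005) = 1 + j10 → |·| ≈ 10.05, ∠ ≈ 84.29°
|L| = 1 · 500 / (200 · 10.05) ≈ 0.24876
Gain = 20 log₁₀(0.24876) ≈ -12.08 dB
∠L = (89.89°) − (89.71° + 84.29°) = -84.11°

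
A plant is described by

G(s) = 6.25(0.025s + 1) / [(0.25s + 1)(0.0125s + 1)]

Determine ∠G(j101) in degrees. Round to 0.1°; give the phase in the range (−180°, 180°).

At ω = 101 rad/s:
zero (1 + j101·0.025) = 1 + j2.525 → |·| ≈ 2.7158, ∠ ≈ 68.39°
pole (1 + j101·0.25) = 1 + j25.25 → |·| ≈ 25.27, ∠ ≈ 87.73°
pole (1 + j101·0.0125) = 1 + j1.2625 → |·| ≈ 1.6106, ∠ ≈ 51.62°
∠G = (68.39°) − (87.73° + 51.62°) = -70.96°

-71.0°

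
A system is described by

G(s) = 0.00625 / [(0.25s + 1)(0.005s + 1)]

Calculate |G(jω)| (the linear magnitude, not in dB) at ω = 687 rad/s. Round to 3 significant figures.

At ω = 687 rad/s:
pole (1 + j687·0.25) = 1 + j171.75 → |·| ≈ 171.75, ∠ ≈ 89.67°
pole (1 + j687·0.005) = 1 + j3.435 → |·| ≈ 3.5776, ∠ ≈ 73.77°
|G| = 0.00625 · 1 / (171.75 · 3.5776) ≈ 1.0172e-05

1.02e-05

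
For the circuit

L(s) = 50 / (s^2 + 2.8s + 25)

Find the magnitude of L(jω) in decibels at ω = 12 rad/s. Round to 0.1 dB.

-7.9 dB

At s = jω = j12:
quadratic: (j12)² + 2.8·j12 + 25 = -119 + j33.6 → |·| ≈ 123.65, ∠ ≈ 164.23°
|L| = 50 / 123.65 ≈ 0.40437
Gain = 20 log₁₀(0.40437) ≈ -7.86 dB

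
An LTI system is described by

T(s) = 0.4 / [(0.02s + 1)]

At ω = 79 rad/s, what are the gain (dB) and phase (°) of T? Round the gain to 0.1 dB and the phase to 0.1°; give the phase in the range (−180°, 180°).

At ω = 79 rad/s:
pole (1 + j79·0.02) = 1 + j1.58 → |·| ≈ 1.8699, ∠ ≈ 57.67°
|T| = 0.4 · 1 / (1.8699) ≈ 0.21392
Gain = 20 log₁₀(0.21392) ≈ -13.39 dB
∠T = (0°) − (57.67°) = -57.67°

-13.4 dB, -57.7°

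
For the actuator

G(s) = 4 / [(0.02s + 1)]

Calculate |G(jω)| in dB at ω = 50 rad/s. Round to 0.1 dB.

9.0 dB

At ω = 50 rad/s:
pole (1 + j50·0.02) = 1 + j1 → |·| ≈ 1.4142, ∠ ≈ 45.00°
|G| = 4 · 1 / (1.4142) ≈ 2.8285
Gain = 20 log₁₀(2.8285) ≈ 9.03 dB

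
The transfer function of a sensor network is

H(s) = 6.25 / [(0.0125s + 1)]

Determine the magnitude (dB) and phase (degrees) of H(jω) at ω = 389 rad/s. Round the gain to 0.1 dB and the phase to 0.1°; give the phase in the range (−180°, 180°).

At ω = 389 rad/s:
pole (1 + j389·0.0125) = 1 + j4.8625 → |·| ≈ 4.9643, ∠ ≈ 78.38°
|H| = 6.25 · 1 / (4.9643) ≈ 1.259
Gain = 20 log₁₀(1.259) ≈ 2.00 dB
∠H = (0°) − (78.38°) = -78.38°

2.0 dB, -78.4°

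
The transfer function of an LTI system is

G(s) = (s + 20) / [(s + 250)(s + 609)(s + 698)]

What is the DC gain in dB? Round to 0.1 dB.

-134.5 dB

G(0) = 1·20 / (250·609·698) ≈ 1.882e-07
20 log₁₀(1.882e-07) ≈ -134.51 dB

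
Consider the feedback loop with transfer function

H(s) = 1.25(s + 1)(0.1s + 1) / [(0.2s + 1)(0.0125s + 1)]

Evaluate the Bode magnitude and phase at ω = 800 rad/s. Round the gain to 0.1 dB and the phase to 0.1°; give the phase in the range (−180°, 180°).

33.9 dB, 5.3°

At ω = 800 rad/s:
zero (1 + j800·1) = 1 + j800 → |·| ≈ 800, ∠ ≈ 89.93°
zero (1 + j800·0.1) = 1 + j80 → |·| ≈ 80.006, ∠ ≈ 89.28°
pole (1 + j800·0.2) = 1 + j160 → |·| ≈ 160, ∠ ≈ 89.64°
pole (1 + j800·0.0125) = 1 + j10 → |·| ≈ 10.05, ∠ ≈ 84.29°
|H| = 1.25 · 800 · 80.006 / (160 · 10.05) ≈ 49.755
Gain = 20 log₁₀(49.755) ≈ 33.94 dB
∠H = (89.93° + 89.28°) − (89.64° + 84.29°) = 5.28°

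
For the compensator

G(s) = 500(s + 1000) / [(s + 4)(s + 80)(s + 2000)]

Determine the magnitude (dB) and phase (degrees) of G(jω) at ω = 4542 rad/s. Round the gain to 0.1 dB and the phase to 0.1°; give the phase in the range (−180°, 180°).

-92.9 dB, -167.6°

At s = jω = j4542:
zero (s+1000): 1000 + j4542 → |·| = √(1000²+4542²) = √21629764 ≈ 4650.8, ∠ = arctan(4542/1000) ≈ 77.58°
pole (s+4): 4 + j4542 → |·| = √(4²+4542²) = √20629780 ≈ 4542, ∠ = arctan(4542/4) ≈ 89.95°
pole (s+80): 80 + j4542 → |·| = √(80²+4542²) = √20636164 ≈ 4542.7, ∠ = arctan(4542/80) ≈ 88.99°
pole (s+2000): 2000 + j4542 → |·| = √(2000²+4542²) = √24629764 ≈ 4962.8, ∠ = arctan(4542/2000) ≈ 66.23°
|G| = 500 · 4650.8 / 1.024e+11 ≈ 2.2709e-05
Gain = 20 log₁₀(2.2709e-05) ≈ -92.88 dB
∠G = 77.58° − 245.17° = -167.59°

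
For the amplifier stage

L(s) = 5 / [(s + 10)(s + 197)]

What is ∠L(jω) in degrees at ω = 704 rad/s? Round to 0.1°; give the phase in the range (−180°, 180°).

-163.6°

At s = jω = j704:
pole (s+10): 10 + j704 → |·| = √(10²+704²) = √495716 ≈ 704.07, ∠ = arctan(704/10) ≈ 89.19°
pole (s+197): 197 + j704 → |·| = √(197²+704²) = √534425 ≈ 731.04, ∠ = arctan(704/197) ≈ 74.37°
∠L = 0.00° − 163.56° = -163.56°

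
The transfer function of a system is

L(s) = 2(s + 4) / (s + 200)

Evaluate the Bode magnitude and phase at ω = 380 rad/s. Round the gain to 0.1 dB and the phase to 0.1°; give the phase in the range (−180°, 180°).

At s = jω = j380:
zero (s+4): 4 + j380 → |·| = √(4²+380²) = √144416 ≈ 380.02, ∠ = arctan(380/4) ≈ 89.40°
pole (s+200): 200 + j380 → |·| = √(200²+380²) = √184400 ≈ 429.42, ∠ = arctan(380/200) ≈ 62.24°
|L| = 2 · 380.02 / 429.42 ≈ 1.7699
Gain = 20 log₁₀(1.7699) ≈ 4.96 dB
∠L = 89.40° − 62.24° = 27.16°

5.0 dB, 27.2°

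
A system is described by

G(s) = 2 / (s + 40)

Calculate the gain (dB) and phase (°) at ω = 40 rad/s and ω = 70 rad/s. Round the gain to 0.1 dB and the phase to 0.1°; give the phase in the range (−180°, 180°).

At s = jω = j40:
pole (s+40): 40 + j40 → |·| = √(40²+40²) = √3200 ≈ 56.569, ∠ = arctan(40/40) ≈ 45.00°
|G| = 2 / 56.569 ≈ 0.035355
Gain = 20 log₁₀(0.035355) ≈ -29.03 dB
∠G = 0.00° − 45.00° = -45.00°

At s = jω = j70:
pole (s+40): 40 + j70 → |·| = √(40²+70²) = √6500 ≈ 80.623, ∠ = arctan(70/40) ≈ 60.26°
|G| = 2 / 80.623 ≈ 0.024807
Gain = 20 log₁₀(0.024807) ≈ -32.11 dB
∠G = 0.00° − 60.26° = -60.26°

ω = 40: -29.0 dB, -45.0°; ω = 70: -32.1 dB, -60.3°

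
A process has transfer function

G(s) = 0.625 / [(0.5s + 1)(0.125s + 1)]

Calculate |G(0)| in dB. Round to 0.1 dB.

-4.1 dB

G(0) = 0.625 · 1 / 1 = 0.625
20 log₁₀(0.625) ≈ -4.08 dB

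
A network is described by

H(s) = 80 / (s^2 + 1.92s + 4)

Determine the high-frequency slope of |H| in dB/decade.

Each pole contributes −20 dB/decade at high frequency; each zero contributes +20 dB/decade.
Net: 0 zero(s) − 2 pole(s) → -40 dB/decade.

-40 dB/decade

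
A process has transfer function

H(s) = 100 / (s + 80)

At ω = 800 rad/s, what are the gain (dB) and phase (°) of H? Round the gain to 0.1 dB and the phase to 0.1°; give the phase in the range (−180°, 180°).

-18.1 dB, -84.3°

Substitute s = j800:
Numerator: 100 = 100 + j0
Denominator: (j800) + 80 = 80 + j800
|N| = √(100² + 0²) ≈ 100, ∠N ≈ 0.00°
|D| = √(80² + 800²) ≈ 803.99, ∠D ≈ 84.29°
|H| = 100 / 803.99 ≈ 0.12438
Gain = 20 log₁₀(0.12438) ≈ -18.10 dB
∠H = 0.00° − 84.29° = -84.29°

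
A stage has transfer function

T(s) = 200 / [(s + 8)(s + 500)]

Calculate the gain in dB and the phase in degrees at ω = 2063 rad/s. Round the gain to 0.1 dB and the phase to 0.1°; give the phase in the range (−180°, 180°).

-86.8 dB, -166.2°

At s = jω = j2063:
pole (s+8): 8 + j2063 → |·| = √(8²+2063²) = √4256033 ≈ 2063, ∠ = arctan(2063/8) ≈ 89.78°
pole (s+500): 500 + j2063 → |·| = √(500²+2063²) = √4505969 ≈ 2122.7, ∠ = arctan(2063/500) ≈ 76.38°
|T| = 200 / 4.3791e+06 ≈ 4.5671e-05
Gain = 20 log₁₀(4.5671e-05) ≈ -86.81 dB
∠T = 0.00° − 166.16° = -166.16°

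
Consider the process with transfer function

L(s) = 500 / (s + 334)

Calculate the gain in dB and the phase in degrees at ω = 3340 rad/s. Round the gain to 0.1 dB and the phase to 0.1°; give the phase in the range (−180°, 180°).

At s = jω = j3340:
pole (s+334): 334 + j3340 → |·| = √(334²+3340²) = √11267156 ≈ 3356.7, ∠ = arctan(3340/334) ≈ 84.29°
|L| = 500 / 3356.7 ≈ 0.14896
Gain = 20 log₁₀(0.14896) ≈ -16.54 dB
∠L = 0.00° − 84.29° = -84.29°

-16.5 dB, -84.3°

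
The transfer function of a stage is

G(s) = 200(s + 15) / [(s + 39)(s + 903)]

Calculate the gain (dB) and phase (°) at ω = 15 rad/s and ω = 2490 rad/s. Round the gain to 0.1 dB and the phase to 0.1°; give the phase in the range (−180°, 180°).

At s = jω = j15:
zero (s+15): 15 + j15 → |·| = √(15²+15²) = √450 ≈ 21.213, ∠ = arctan(15/15) ≈ 45.00°
pole (s+39): 39 + j15 → |·| = √(39²+15²) = √1746 ≈ 41.785, ∠ = arctan(15/39) ≈ 21.04°
pole (s+903): 903 + j15 → |·| = √(903²+15²) = √815634 ≈ 903.12, ∠ = arctan(15/903) ≈ 0.95°
|G| = 200 · 21.213 / 37737 ≈ 0.11243
Gain = 20 log₁₀(0.11243) ≈ -18.98 dB
∠G = 45.00° − 21.99° = 23.01°

At s = jω = j2490:
zero (s+15): 15 + j2490 → |·| = √(15²+2490²) = √6200325 ≈ 2490, ∠ = arctan(2490/15) ≈ 89.65°
pole (s+39): 39 + j2490 → |·| = √(39²+2490²) = √6201621 ≈ 2490.3, ∠ = arctan(2490/39) ≈ 89.10°
pole (s+903): 903 + j2490 → |·| = √(903²+2490²) = √7015509 ≈ 2648.7, ∠ = arctan(2490/903) ≈ 70.07°
|G| = 200 · 2490 / 6.5961e+06 ≈ 0.075499
Gain = 20 log₁₀(0.075499) ≈ -22.44 dB
∠G = 89.65° − 159.17° = -69.52°

ω = 15: -19.0 dB, 23.0°; ω = 2490: -22.4 dB, -69.5°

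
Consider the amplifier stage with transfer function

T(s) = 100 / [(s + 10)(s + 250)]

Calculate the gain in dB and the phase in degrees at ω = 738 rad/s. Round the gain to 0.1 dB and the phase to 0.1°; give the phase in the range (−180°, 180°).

At s = jω = j738:
pole (s+10): 10 + j738 → |·| = √(10²+738²) = √544744 ≈ 738.07, ∠ = arctan(738/10) ≈ 89.22°
pole (s+250): 250 + j738 → |·| = √(250²+738²) = √607144 ≈ 779.19, ∠ = arctan(738/250) ≈ 71.29°
|T| = 100 / 5.751e+05 ≈ 0.00017388
Gain = 20 log₁₀(0.00017388) ≈ -75.20 dB
∠T = 0.00° − 160.51° = -160.51°

-75.2 dB, -160.5°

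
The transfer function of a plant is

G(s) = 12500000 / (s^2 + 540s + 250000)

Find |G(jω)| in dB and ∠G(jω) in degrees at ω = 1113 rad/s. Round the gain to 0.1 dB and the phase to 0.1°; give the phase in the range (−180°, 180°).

At s = jω = j1113:
quadratic: (j1113)² + 540·j1113 + 250000 = -988769 + j601020 → |·| ≈ 1.1571e+06, ∠ ≈ 148.71°
|G| = 12500000 / 1.1571e+06 ≈ 10.803
Gain = 20 log₁₀(10.803) ≈ 20.67 dB
∠G = 0.00° − 148.71° = -148.71°

20.7 dB, -148.7°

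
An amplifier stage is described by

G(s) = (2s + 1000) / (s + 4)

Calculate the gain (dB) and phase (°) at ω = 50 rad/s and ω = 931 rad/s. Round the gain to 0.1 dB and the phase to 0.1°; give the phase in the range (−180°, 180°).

ω = 50: 26.0 dB, -79.7°; ω = 931: 7.1 dB, -28.0°

Substitute s = j50:
Numerator: 2(j50) + 1000 = 1000 + j100
Denominator: (j50) + 4 = 4 + j50
|N| = √(1000² + 100²) ≈ 1005, ∠N ≈ 5.71°
|D| = √(4² + 50²) ≈ 50.16, ∠D ≈ 85.43°
|G| = 1005 / 50.16 ≈ 20.036
Gain = 20 log₁₀(20.036) ≈ 26.04 dB
∠G = 5.71° − 85.43° = -79.72°

Substitute s = j931:
Numerator: 2(j931) + 1000 = 1000 + j1862
Denominator: (j931) + 4 = 4 + j931
|N| = √(1000² + 1862²) ≈ 2113.5, ∠N ≈ 61.76°
|D| = √(4² + 931²) ≈ 931.01, ∠D ≈ 89.75°
|G| = 2113.5 / 931.01 ≈ 2.2701
Gain = 20 log₁₀(2.2701) ≈ 7.12 dB
∠G = 61.76° − 89.75° = -27.99°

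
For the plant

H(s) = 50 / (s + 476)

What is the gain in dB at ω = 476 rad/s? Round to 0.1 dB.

-22.6 dB

At s = jω = j476:
pole (s+476): 476 + j476 → |·| = √(476²+476²) = √453152 ≈ 673.17, ∠ = arctan(476/476) ≈ 45.00°
|H| = 50 / 673.17 ≈ 0.074275
Gain = 20 log₁₀(0.074275) ≈ -22.58 dB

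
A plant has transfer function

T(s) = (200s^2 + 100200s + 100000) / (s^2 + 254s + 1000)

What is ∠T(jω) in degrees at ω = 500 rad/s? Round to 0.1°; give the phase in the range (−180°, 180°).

Substitute s = j500:
Numerator: 200(j500)^2 + 100200(j500) + 100000 = -49900000 + j50100000
Denominator: (j500)^2 + 254(j500) + 1000 = -249000 + j127000
|N| = √(49900000² + 50100000²) ≈ 7.0711e+07, ∠N ≈ 134.89°
|D| = √(249000² + 127000²) ≈ 2.7952e+05, ∠D ≈ 152.98°
∠T = 134.89° − 152.98° = -18.09°

-18.1°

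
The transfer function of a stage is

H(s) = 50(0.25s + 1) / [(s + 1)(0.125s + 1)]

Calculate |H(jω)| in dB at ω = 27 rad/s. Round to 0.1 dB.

At ω = 27 rad/s:
zero (1 + j27·0.25) = 1 + j6.75 → |·| ≈ 6.8237, ∠ ≈ 81.57°
pole (1 + j27·1) = 1 + j27 → |·| ≈ 27.019, ∠ ≈ 87.88°
pole (1 + j27·0.125) = 1 + j3.375 → |·| ≈ 3.52, ∠ ≈ 73.50°
|H| = 50 · 6.8237 / (27.019 · 3.52) ≈ 3.5874
Gain = 20 log₁₀(3.5874) ≈ 11.10 dB

11.1 dB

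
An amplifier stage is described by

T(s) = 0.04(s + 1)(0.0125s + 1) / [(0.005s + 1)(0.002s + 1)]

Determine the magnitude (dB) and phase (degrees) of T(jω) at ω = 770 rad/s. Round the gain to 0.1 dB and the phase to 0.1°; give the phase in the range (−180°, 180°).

32.2 dB, 41.6°

At ω = 770 rad/s:
zero (1 + j770·1) = 1 + j770 → |·| ≈ 770, ∠ ≈ 89.93°
zero (1 + j770·0.0125) = 1 + j9.625 → |·| ≈ 9.6768, ∠ ≈ 84.07°
pole (1 + j770·0.005) = 1 + j3.85 → |·| ≈ 3.9778, ∠ ≈ 75.44°
pole (1 + j770·0.002) = 1 + j1.54 → |·| ≈ 1.8362, ∠ ≈ 57.00°
|T| = 0.04 · 770 · 9.6768 / (3.9778 · 1.8362) ≈ 40.806
Gain = 20 log₁₀(40.806) ≈ 32.21 dB
∠T = (89.93° + 84.07°) − (75.44° + 57.00°) = 41.56°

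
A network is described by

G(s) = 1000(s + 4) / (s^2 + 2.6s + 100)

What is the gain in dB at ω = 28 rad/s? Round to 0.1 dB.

32.3 dB

At s = jω = j28:
zero (s+4): 4 + j28 → |·| = √(4²+28²) = √800 ≈ 28.284, ∠ = arctan(28/4) ≈ 81.87°
quadratic: (j28)² + 2.6·j28 + 100 = -684 + j72.8 → |·| ≈ 687.86, ∠ ≈ 173.92°
|G| = 1000 · 28.284 / 687.86 ≈ 41.119
Gain = 20 log₁₀(41.119) ≈ 32.28 dB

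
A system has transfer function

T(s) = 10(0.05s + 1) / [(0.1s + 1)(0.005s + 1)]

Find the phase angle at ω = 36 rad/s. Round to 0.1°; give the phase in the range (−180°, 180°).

-23.7°

At ω = 36 rad/s:
zero (1 + j36·0.05) = 1 + j1.8 → |·| ≈ 2.0591, ∠ ≈ 60.95°
pole (1 + j36·0.1) = 1 + j3.6 → |·| ≈ 3.7363, ∠ ≈ 74.48°
pole (1 + j36·0.005) = 1 + j0.18 → |·| ≈ 1.0161, ∠ ≈ 10.20°
∠T = (60.95°) − (74.48° + 10.20°) = -23.73°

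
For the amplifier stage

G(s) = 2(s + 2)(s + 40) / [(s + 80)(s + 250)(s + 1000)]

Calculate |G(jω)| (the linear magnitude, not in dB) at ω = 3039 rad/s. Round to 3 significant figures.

0.000623

At s = jω = j3039:
zero (s+2): 2 + j3039 → |·| = √(2²+3039²) = √9235525 ≈ 3039, ∠ = arctan(3039/2) ≈ 89.96°
zero (s+40): 40 + j3039 → |·| = √(40²+3039²) = √9237121 ≈ 3039.3, ∠ = arctan(3039/40) ≈ 89.25°
pole (s+80): 80 + j3039 → |·| = √(80²+3039²) = √9241921 ≈ 3040.1, ∠ = arctan(3039/80) ≈ 88.49°
pole (s+250): 250 + j3039 → |·| = √(250²+3039²) = √9298021 ≈ 3049.3, ∠ = arctan(3039/250) ≈ 85.30°
pole (s+1000): 1000 + j3039 → |·| = √(1000²+3039²) = √10235521 ≈ 3199.3, ∠ = arctan(3039/1000) ≈ 71.79°
|G| = 2 · 9.2364e+06 / 2.9658e+10 ≈ 0.00062286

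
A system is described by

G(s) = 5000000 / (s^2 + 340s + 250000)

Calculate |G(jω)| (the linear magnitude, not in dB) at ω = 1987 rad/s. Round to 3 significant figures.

1.33

At s = jω = j1987:
quadratic: (j1987)² + 340·j1987 + 250000 = -3698169 + j675580 → |·| ≈ 3.7594e+06, ∠ ≈ 169.65°
|G| = 5000000 / 3.7594e+06 ≈ 1.33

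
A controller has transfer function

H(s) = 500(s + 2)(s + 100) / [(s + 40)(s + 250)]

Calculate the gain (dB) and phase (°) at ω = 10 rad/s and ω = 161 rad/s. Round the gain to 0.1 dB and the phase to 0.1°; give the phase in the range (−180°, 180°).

At s = jω = j10:
zero (s+2): 2 + j10 → |·| = √(2²+10²) = √104 ≈ 10.198, ∠ = arctan(10/2) ≈ 78.69°
zero (s+100): 100 + j10 → |·| = √(100²+10²) = √10100 ≈ 100.5, ∠ = arctan(10/100) ≈ 5.71°
pole (s+40): 40 + j10 → |·| = √(40²+10²) = √1700 ≈ 41.231, ∠ = arctan(10/40) ≈ 14.04°
pole (s+250): 250 + j10 → |·| = √(250²+10²) = √62600 ≈ 250.2, ∠ = arctan(10/250) ≈ 2.29°
|H| = 500 · 1024.9 / 10316 ≈ 49.675
Gain = 20 log₁₀(49.675) ≈ 33.92 dB
∠H = 84.40° − 16.33° = 68.07°

At s = jω = j161:
zero (s+2): 2 + j161 → |·| = √(2²+161²) = √25925 ≈ 161.01, ∠ = arctan(161/2) ≈ 89.29°
zero (s+100): 100 + j161 → |·| = √(100²+161²) = √35921 ≈ 189.53, ∠ = arctan(161/100) ≈ 58.15°
pole (s+40): 40 + j161 → |·| = √(40²+161²) = √27521 ≈ 165.89, ∠ = arctan(161/40) ≈ 76.05°
pole (s+250): 250 + j161 → |·| = √(250²+161²) = √88421 ≈ 297.36, ∠ = arctan(161/250) ≈ 32.78°
|H| = 500 · 30516 / 49329 ≈ 309.31
Gain = 20 log₁₀(309.31) ≈ 49.81 dB
∠H = 147.44° − 108.83° = 38.61°

ω = 10: 33.9 dB, 68.1°; ω = 161: 49.8 dB, 38.6°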